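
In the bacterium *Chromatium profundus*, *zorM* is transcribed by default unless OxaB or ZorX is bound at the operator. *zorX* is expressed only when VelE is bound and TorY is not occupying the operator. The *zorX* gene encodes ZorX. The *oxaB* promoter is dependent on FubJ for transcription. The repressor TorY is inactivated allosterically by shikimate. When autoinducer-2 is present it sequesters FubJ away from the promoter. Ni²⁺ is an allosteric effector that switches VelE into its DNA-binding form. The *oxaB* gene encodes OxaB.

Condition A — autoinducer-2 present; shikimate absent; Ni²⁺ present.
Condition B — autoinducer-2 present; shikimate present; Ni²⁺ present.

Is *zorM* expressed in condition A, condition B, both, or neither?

Condition A:
Autoinducer-2 is present, so FubJ is inactive.
Required activator FubJ is absent, so *oxaB* is not transcribed.
So OxaB is not produced.
Shikimate is absent, so TorY is active.
Ni²⁺ is present, so VelE is active.
With repressor TorY bound, *zorX* is not transcribed.
So ZorX is not produced.
With no repressor bound, *zorM* is transcribed.
→ *zorM* is ON in A.
Condition B:
Autoinducer-2 is present, so FubJ is inactive.
Required activator FubJ is absent, so *oxaB* is not transcribed.
So OxaB is not produced.
Shikimate is present, so TorY is inactive.
Ni²⁺ is present, so VelE is active.
No repressor is bound and VelE is active, so *zorX* is transcribed.
So ZorX is produced and active.
With repressor ZorX bound, *zorM* is not transcribed.
→ *zorM* is OFF in B.

A only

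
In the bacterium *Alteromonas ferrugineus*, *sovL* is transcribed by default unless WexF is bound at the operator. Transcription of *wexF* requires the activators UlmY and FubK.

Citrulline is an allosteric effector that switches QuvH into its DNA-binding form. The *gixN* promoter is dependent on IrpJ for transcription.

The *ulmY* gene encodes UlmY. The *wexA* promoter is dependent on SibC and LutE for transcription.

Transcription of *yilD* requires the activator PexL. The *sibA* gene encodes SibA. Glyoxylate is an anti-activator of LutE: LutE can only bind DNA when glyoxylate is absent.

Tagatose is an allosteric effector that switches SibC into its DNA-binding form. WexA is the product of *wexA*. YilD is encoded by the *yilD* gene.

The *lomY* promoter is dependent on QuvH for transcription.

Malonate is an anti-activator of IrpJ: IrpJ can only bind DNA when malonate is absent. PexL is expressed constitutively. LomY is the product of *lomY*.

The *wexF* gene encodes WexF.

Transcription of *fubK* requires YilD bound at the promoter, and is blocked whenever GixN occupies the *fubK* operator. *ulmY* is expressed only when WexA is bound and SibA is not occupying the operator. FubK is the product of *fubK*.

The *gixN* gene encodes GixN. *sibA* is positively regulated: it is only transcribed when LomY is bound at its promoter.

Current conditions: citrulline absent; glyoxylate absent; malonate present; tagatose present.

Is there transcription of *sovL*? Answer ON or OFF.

OFF

Citrulline is absent, so QuvH is inactive.
Required activator QuvH is absent, so *lomY* is not transcribed.
So LomY is not produced.
Required activator LomY is absent, so *sibA* is not transcribed.
So SibA is not produced.
Tagatose is present, so SibC is active.
Glyoxylate is absent, so LutE is active.
No repressor is bound and SibC and LutE are active, so *wexA* is transcribed.
So WexA is produced and active.
No repressor is bound and WexA is active, so *ulmY* is transcribed.
So UlmY is produced and active.
PexL is produced constitutively and is active.
No repressor is bound and PexL is active, so *yilD* is transcribed.
So YilD is produced and active.
Malonate is present, so IrpJ is inactive.
Required activator IrpJ is absent, so *gixN* is not transcribed.
So GixN is not produced.
No repressor is bound and YilD is active, so *fubK* is transcribed.
So FubK is produced and active.
No repressor is bound and UlmY and FubK are active, so *wexF* is transcribed.
So WexF is produced and active.
With repressor WexF bound, *sovL* is not transcribed.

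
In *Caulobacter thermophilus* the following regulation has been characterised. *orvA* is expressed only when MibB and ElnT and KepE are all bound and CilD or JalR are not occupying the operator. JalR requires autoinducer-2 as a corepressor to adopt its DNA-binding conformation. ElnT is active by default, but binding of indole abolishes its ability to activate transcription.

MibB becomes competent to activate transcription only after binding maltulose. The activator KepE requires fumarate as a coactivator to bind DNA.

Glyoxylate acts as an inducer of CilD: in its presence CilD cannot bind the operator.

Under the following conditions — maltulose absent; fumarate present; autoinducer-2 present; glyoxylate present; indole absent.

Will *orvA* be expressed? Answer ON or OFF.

OFF

Maltulose is absent, so MibB is inactive.
Glyoxylate is present, so CilD is inactive.
Indole is absent, so ElnT is active.
Fumarate is present, so KepE is active.
Autoinducer-2 is present, so JalR is active.
With repressor JalR bound, *orvA* is not transcribed.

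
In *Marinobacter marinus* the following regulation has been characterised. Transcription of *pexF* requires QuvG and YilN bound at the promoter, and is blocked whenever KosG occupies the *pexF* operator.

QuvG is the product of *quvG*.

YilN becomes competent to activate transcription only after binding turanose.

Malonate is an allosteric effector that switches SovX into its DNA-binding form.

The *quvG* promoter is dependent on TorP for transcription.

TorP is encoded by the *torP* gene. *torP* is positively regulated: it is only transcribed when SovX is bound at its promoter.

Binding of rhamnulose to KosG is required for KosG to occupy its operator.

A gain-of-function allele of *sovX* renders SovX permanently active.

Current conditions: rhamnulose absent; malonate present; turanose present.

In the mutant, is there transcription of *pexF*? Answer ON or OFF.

ON

SovX is constitutively active in this strain.
No repressor is bound and SovX is active, so *torP* is transcribed.
So TorP is produced and active.
No repressor is bound and TorP is active, so *quvG* is transcribed.
So QuvG is produced and active.
Rhamnulose is absent, so KosG is inactive.
Turanose is present, so YilN is active.
No repressor is bound and QuvG and YilN are active, so *pexF* is transcribed.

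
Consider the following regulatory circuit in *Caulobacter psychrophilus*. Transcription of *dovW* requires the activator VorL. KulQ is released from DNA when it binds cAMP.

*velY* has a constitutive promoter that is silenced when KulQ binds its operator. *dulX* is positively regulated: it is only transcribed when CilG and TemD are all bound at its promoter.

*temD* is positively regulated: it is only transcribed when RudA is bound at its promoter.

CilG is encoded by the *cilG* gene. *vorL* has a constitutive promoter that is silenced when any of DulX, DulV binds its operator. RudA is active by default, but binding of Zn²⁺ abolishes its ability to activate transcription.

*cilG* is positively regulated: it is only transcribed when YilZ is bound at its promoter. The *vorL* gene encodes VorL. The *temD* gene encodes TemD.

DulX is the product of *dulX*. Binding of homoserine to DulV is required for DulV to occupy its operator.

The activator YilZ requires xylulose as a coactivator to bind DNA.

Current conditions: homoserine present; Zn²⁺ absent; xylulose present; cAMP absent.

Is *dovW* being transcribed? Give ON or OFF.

Xylulose is present, so YilZ is active.
No repressor is bound and YilZ is active, so *cilG* is transcribed.
So CilG is produced and active.
Zn²⁺ is absent, so RudA is active.
No repressor is bound and RudA is active, so *temD* is transcribed.
So TemD is produced and active.
No repressor is bound and CilG and TemD are active, so *dulX* is transcribed.
So DulX is produced and active.
Homoserine is present, so DulV is active.
With repressor DulX bound, *vorL* is not transcribed.
So VorL is not produced.
Required activator VorL is absent, so *dovW* is not transcribed.

OFF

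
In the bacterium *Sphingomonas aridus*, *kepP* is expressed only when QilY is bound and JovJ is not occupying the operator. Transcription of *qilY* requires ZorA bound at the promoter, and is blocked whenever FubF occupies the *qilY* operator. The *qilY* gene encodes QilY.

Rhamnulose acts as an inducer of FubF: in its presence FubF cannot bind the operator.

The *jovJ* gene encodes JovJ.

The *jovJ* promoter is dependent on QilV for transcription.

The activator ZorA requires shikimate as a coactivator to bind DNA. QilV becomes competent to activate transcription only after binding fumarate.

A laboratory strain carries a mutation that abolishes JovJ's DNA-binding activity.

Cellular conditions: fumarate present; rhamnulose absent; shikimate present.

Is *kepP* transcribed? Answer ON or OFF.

JovJ is non-functional in this strain, so it has no effect.
Shikimate is present, so ZorA is active.
Rhamnulose is absent, so FubF is active.
With repressor FubF bound, *qilY* is not transcribed.
So QilY is not produced.
Required activator QilY is absent, so *kepP* is not transcribed.

OFF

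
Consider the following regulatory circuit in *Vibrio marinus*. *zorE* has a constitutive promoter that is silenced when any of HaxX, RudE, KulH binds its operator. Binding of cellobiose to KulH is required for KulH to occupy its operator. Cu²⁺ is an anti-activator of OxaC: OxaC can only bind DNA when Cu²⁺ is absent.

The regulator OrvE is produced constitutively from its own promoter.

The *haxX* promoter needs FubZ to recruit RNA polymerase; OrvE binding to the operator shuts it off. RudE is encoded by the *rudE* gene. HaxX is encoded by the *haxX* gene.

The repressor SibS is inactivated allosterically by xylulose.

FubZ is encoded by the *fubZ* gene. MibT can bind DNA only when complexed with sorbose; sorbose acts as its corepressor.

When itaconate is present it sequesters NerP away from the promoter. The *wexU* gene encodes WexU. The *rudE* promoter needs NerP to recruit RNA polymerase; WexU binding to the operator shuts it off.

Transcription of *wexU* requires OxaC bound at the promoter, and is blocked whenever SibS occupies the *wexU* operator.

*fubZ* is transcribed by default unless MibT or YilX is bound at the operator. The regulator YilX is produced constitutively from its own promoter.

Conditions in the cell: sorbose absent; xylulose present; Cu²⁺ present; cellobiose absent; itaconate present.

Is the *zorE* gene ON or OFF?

ON

Sorbose is absent, so MibT is inactive.
YilX is produced constitutively and is active.
With repressor YilX bound, *fubZ* is not transcribed.
So FubZ is not produced.
OrvE is produced constitutively and is active.
With repressor OrvE bound, *haxX* is not transcribed.
So HaxX is not produced.
Xylulose is present, so SibS is inactive.
Cu²⁺ is present, so OxaC is inactive.
Required activator OxaC is absent, so *wexU* is not transcribed.
So WexU is not produced.
Itaconate is present, so NerP is inactive.
Required activator NerP is absent, so *rudE* is not transcribed.
So RudE is not produced.
Cellobiose is absent, so KulH is inactive.
With no repressor bound, *zorE* is transcribed.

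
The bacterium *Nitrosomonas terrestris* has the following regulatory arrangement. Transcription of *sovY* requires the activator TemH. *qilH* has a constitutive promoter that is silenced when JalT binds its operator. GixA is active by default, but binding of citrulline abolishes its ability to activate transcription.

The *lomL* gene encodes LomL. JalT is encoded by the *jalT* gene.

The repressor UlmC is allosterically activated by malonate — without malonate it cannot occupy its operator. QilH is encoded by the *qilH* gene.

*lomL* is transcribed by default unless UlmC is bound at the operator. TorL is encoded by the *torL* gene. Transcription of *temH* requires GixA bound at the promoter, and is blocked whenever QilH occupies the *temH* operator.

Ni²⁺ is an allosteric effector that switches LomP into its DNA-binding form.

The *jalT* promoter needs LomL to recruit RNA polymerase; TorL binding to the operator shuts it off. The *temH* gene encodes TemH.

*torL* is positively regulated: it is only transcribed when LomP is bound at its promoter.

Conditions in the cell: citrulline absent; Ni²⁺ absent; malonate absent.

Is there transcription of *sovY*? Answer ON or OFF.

ON

Ni²⁺ is absent, so LomP is inactive.
Required activator LomP is absent, so *torL* is not transcribed.
So TorL is not produced.
Malonate is absent, so UlmC is inactive.
With no repressor bound, *lomL* is transcribed.
So LomL is produced and active.
No repressor is bound and LomL is active, so *jalT* is transcribed.
So JalT is produced and active.
With repressor JalT bound, *qilH* is not transcribed.
So QilH is not produced.
Citrulline is absent, so GixA is active.
No repressor is bound and GixA is active, so *temH* is transcribed.
So TemH is produced and active.
No repressor is bound and TemH is active, so *sovY* is transcribed.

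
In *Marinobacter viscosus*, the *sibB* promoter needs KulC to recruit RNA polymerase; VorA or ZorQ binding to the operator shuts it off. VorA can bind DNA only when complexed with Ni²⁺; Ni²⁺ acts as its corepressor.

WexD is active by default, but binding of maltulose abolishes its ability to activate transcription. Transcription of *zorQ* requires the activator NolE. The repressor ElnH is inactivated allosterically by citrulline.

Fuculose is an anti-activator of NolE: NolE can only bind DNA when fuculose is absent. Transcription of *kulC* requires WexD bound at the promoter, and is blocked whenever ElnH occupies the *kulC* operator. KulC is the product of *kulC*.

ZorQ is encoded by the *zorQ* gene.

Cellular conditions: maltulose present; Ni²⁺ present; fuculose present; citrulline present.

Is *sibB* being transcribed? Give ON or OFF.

Maltulose is present, so WexD is inactive.
Citrulline is present, so ElnH is inactive.
Required activator WexD is absent, so *kulC* is not transcribed.
So KulC is not produced.
Ni²⁺ is present, so VorA is active.
Fuculose is present, so NolE is inactive.
Required activator NolE is absent, so *zorQ* is not transcribed.
So ZorQ is not produced.
With repressor VorA bound, *sibB* is not transcribed.

OFF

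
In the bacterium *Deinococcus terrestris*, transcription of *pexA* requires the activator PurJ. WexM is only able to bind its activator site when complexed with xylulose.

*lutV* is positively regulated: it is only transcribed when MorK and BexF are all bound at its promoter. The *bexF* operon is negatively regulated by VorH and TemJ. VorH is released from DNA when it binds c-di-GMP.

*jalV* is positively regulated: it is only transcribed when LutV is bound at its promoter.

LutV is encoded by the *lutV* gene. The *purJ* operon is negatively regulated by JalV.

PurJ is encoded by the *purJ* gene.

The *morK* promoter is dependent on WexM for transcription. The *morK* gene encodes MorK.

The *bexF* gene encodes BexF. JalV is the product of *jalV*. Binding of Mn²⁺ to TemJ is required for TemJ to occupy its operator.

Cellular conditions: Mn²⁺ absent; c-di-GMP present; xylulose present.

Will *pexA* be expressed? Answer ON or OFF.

Xylulose is present, so WexM is active.
No repressor is bound and WexM is active, so *morK* is transcribed.
So MorK is produced and active.
c-di-GMP is present, so VorH is inactive.
Mn²⁺ is absent, so TemJ is inactive.
With no repressor bound, *bexF* is transcribed.
So BexF is produced and active.
No repressor is bound and MorK and BexF are active, so *lutV* is transcribed.
So LutV is produced and active.
No repressor is bound and LutV is active, so *jalV* is transcribed.
So JalV is produced and active.
With repressor JalV bound, *purJ* is not transcribed.
So PurJ is not produced.
Required activator PurJ is absent, so *pexA* is not transcribed.

OFF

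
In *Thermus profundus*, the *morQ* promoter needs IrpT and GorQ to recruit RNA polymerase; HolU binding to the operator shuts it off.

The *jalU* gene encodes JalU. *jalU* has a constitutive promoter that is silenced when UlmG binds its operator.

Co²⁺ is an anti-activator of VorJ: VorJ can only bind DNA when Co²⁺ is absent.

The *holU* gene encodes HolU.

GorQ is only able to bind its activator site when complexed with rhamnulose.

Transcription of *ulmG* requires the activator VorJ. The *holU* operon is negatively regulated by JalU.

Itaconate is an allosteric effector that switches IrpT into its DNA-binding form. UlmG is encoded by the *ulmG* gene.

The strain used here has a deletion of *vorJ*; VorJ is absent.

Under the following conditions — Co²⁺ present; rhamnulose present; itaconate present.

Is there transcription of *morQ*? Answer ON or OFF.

Itaconate is present, so IrpT is active.
VorJ is non-functional in this strain, so it has no effect.
Required activator VorJ is absent, so *ulmG* is not transcribed.
So UlmG is not produced.
With no repressor bound, *jalU* is transcribed.
So JalU is produced and active.
With repressor JalU bound, *holU* is not transcribed.
So HolU is not produced.
Rhamnulose is present, so GorQ is active.
No repressor is bound and IrpT and GorQ are active, so *morQ* is transcribed.

ON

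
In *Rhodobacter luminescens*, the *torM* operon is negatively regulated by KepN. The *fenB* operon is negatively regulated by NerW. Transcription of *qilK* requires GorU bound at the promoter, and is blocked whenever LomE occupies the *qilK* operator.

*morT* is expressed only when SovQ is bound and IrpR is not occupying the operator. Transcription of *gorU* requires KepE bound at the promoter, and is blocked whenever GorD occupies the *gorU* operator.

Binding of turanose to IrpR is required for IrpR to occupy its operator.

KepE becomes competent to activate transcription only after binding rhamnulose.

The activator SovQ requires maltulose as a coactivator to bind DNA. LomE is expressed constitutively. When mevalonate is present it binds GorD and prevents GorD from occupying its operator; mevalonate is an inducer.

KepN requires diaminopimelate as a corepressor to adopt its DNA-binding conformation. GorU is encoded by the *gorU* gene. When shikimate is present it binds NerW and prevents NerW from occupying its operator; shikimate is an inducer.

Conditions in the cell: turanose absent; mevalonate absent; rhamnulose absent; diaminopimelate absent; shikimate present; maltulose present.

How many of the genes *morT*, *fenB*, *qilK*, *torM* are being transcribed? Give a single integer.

3

Turanose is absent, so IrpR is inactive.
Maltulose is present, so SovQ is active.
No repressor is bound and SovQ is active, so *morT* is transcribed.
→ *morT* is ON.
Shikimate is present, so NerW is inactive.
With no repressor bound, *fenB* is transcribed.
→ *fenB* is ON.
LomE is produced constitutively and is active.
Rhamnulose is absent, so KepE is inactive.
Mevalonate is absent, so GorD is active.
With repressor GorD bound, *gorU* is not transcribed.
So GorU is not produced.
With repressor LomE bound, *qilK* is not transcribed.
→ *qilK* is OFF.
Diaminopimelate is absent, so KepN is inactive.
With no repressor bound, *torM* is transcribed.
→ *torM* is ON.
3 of the 4 genes are transcribed.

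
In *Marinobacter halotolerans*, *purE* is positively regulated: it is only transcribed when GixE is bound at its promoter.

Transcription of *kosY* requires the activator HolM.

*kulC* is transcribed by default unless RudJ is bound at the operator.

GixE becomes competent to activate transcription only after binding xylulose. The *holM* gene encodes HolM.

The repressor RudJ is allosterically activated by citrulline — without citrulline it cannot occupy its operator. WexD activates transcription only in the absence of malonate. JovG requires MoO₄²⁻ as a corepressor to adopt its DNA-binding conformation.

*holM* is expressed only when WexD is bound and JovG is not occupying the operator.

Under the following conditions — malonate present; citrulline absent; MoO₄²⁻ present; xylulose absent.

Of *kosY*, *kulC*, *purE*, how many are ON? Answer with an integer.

Malonate is present, so WexD is inactive.
MoO₄²⁻ is present, so JovG is active.
With repressor JovG bound, *holM* is not transcribed.
So HolM is not produced.
Required activator HolM is absent, so *kosY* is not transcribed.
→ *kosY* is OFF.
Citrulline is absent, so RudJ is inactive.
With no repressor bound, *kulC* is transcribed.
→ *kulC* is ON.
Xylulose is absent, so GixE is inactive.
Required activator GixE is absent, so *purE* is not transcribed.
→ *purE* is OFF.
1 of the 3 genes is transcribed.

1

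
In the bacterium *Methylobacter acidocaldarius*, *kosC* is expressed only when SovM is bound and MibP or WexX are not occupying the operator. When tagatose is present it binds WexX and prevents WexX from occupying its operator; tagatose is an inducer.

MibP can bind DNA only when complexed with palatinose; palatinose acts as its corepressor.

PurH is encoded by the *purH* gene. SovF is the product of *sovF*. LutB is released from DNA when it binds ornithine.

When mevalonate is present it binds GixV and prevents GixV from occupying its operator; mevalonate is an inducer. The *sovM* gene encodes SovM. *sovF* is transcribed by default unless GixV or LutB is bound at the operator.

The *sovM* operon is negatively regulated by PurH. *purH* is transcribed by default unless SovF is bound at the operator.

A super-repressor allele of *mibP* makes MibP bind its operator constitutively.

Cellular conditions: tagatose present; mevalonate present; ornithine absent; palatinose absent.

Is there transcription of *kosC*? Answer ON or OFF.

Mevalonate is present, so GixV is inactive.
Ornithine is absent, so LutB is active.
With repressor LutB bound, *sovF* is not transcribed.
So SovF is not produced.
With no repressor bound, *purH* is transcribed.
So PurH is produced and active.
With repressor PurH bound, *sovM* is not transcribed.
So SovM is not produced.
MibP is constitutively active in this strain.
Tagatose is present, so WexX is inactive.
With repressor MibP bound, *kosC* is not transcribed.

OFF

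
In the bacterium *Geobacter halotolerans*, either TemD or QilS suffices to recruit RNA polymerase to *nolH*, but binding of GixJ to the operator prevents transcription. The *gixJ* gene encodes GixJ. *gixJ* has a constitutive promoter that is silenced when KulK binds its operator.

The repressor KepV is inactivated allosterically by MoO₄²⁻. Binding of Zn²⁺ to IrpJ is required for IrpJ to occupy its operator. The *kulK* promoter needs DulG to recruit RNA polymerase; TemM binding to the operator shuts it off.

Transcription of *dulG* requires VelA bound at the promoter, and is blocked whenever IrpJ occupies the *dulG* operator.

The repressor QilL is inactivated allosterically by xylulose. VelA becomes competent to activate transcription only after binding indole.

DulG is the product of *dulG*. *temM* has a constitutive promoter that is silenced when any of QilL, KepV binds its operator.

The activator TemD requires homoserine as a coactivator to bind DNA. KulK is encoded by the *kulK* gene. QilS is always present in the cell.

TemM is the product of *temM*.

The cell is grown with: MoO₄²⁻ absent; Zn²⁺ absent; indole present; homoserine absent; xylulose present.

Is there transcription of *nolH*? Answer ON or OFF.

Zn²⁺ is absent, so IrpJ is inactive.
Indole is present, so VelA is active.
No repressor is bound and VelA is active, so *dulG* is transcribed.
So DulG is produced and active.
Xylulose is present, so QilL is inactive.
MoO₄²⁻ is absent, so KepV is active.
With repressor KepV bound, *temM* is not transcribed.
So TemM is not produced.
No repressor is bound and DulG is active, so *kulK* is transcribed.
So KulK is produced and active.
With repressor KulK bound, *gixJ* is not transcribed.
So GixJ is not produced.
Homoserine is absent, so TemD is inactive.
QilS is produced constitutively and is active.
Activator QilS is present, so *nolH* is transcribed.

ON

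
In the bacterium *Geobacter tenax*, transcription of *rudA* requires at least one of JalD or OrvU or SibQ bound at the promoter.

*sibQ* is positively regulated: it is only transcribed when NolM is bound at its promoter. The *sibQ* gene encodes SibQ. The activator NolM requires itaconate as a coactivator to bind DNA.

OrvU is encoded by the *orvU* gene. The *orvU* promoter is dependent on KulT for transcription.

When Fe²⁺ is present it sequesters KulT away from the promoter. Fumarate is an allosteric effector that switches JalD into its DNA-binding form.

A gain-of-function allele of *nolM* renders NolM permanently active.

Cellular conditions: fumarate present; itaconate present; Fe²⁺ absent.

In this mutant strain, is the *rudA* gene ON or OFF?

Fumarate is present, so JalD is active.
Fe²⁺ is absent, so KulT is active.
No repressor is bound and KulT is active, so *orvU* is transcribed.
So OrvU is produced and active.
NolM is constitutively active in this strain.
No repressor is bound and NolM is active, so *sibQ* is transcribed.
So SibQ is produced and active.
Activator JalD is present, so *rudA* is transcribed.

ON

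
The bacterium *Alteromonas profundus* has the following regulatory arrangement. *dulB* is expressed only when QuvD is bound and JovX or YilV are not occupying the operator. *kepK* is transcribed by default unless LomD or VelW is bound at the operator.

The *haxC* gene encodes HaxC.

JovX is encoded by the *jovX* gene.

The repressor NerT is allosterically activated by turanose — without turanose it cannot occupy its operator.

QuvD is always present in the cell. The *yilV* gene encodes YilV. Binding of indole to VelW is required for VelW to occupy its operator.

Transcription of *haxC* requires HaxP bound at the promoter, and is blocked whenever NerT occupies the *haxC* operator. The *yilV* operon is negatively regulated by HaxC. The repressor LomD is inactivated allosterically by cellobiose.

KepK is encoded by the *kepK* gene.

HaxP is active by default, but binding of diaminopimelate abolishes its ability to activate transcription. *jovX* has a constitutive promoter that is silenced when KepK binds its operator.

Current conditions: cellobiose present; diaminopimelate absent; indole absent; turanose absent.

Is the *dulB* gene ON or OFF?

ON

Cellobiose is present, so LomD is inactive.
Indole is absent, so VelW is inactive.
With no repressor bound, *kepK* is transcribed.
So KepK is produced and active.
With repressor KepK bound, *jovX* is not transcribed.
So JovX is not produced.
QuvD is produced constitutively and is active.
Turanose is absent, so NerT is inactive.
Diaminopimelate is absent, so HaxP is active.
No repressor is bound and HaxP is active, so *haxC* is transcribed.
So HaxC is produced and active.
With repressor HaxC bound, *yilV* is not transcribed.
So YilV is not produced.
No repressor is bound and QuvD is active, so *dulB* is transcribed.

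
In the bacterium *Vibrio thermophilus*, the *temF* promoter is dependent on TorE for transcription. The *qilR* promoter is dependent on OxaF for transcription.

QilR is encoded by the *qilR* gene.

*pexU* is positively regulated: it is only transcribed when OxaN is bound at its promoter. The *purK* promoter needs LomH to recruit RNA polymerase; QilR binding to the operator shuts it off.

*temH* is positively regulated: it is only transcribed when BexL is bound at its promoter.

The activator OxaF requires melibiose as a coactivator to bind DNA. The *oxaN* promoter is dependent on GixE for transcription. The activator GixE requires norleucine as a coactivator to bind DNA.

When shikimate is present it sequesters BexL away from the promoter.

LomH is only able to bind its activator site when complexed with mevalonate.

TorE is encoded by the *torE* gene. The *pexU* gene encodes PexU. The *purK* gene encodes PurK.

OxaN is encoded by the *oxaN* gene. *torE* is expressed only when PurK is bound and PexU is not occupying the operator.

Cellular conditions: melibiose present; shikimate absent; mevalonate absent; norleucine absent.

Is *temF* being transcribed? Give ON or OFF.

OFF

Melibiose is present, so OxaF is active.
No repressor is bound and OxaF is active, so *qilR* is transcribed.
So QilR is produced and active.
Mevalonate is absent, so LomH is inactive.
With repressor QilR bound, *purK* is not transcribed.
So PurK is not produced.
Norleucine is absent, so GixE is inactive.
Required activator GixE is absent, so *oxaN* is not transcribed.
So OxaN is not produced.
Required activator OxaN is absent, so *pexU* is not transcribed.
So PexU is not produced.
Required activator PurK is absent, so *torE* is not transcribed.
So TorE is not produced.
Required activator TorE is absent, so *temF* is not transcribed.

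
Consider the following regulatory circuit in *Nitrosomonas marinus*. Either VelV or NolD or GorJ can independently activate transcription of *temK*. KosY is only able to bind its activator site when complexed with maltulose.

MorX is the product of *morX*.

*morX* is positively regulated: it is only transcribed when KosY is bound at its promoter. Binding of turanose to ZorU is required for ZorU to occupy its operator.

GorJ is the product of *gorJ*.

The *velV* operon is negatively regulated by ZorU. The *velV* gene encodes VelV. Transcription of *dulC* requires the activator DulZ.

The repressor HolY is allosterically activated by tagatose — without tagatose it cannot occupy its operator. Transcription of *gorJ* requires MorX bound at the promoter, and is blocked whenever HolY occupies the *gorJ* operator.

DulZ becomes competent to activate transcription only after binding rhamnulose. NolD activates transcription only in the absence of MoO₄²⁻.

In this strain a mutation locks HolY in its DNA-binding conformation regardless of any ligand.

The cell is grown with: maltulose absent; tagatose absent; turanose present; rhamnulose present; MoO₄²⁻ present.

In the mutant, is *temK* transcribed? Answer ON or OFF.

OFF

Turanose is present, so ZorU is active.
With repressor ZorU bound, *velV* is not transcribed.
So VelV is not produced.
MoO₄²⁻ is present, so NolD is inactive.
HolY is constitutively active in this strain.
Maltulose is absent, so KosY is inactive.
Required activator KosY is absent, so *morX* is not transcribed.
So MorX is not produced.
With repressor HolY bound, *gorJ* is not transcribed.
So GorJ is not produced.
No activator is available at the *temK* promoter, so *temK* is not transcribed.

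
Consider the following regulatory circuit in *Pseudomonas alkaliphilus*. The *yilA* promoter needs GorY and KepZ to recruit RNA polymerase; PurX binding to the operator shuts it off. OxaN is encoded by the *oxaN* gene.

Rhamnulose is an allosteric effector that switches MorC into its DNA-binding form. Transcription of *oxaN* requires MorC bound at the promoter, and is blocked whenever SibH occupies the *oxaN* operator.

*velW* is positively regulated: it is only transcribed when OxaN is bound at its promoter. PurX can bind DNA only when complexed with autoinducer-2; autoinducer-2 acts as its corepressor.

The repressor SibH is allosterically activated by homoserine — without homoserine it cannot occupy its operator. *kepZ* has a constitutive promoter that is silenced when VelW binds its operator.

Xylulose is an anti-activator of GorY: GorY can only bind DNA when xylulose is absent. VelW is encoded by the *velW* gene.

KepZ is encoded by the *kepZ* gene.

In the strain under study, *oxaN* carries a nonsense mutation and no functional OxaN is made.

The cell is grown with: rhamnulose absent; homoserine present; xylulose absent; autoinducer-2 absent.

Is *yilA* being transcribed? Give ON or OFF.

Xylulose is absent, so GorY is active.
OxaN is non-functional in this strain, so it has no effect.
Required activator OxaN is absent, so *velW* is not transcribed.
So VelW is not produced.
With no repressor bound, *kepZ* is transcribed.
So KepZ is produced and active.
Autoinducer-2 is absent, so PurX is inactive.
No repressor is bound and GorY and KepZ are active, so *yilA* is transcribed.

ON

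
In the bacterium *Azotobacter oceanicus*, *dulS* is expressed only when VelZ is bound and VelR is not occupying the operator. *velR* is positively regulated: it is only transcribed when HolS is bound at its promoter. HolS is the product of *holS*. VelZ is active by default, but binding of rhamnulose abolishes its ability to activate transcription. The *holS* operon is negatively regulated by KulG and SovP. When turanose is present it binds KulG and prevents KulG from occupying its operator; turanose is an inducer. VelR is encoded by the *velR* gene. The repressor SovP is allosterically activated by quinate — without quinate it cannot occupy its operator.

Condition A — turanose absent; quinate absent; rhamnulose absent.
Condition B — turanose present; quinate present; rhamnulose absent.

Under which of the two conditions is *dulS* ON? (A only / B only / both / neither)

Condition A:
Turanose is absent, so KulG is active.
Quinate is absent, so SovP is inactive.
With repressor KulG bound, *holS* is not transcribed.
So HolS is not produced.
Required activator HolS is absent, so *velR* is not transcribed.
So VelR is not produced.
Rhamnulose is absent, so VelZ is active.
No repressor is bound and VelZ is active, so *dulS* is transcribed.
→ *dulS* is ON in A.
Condition B:
Turanose is present, so KulG is inactive.
Quinate is present, so SovP is active.
With repressor SovP bound, *holS* is not transcribed.
So HolS is not produced.
Required activator HolS is absent, so *velR* is not transcribed.
So VelR is not produced.
Rhamnulose is absent, so VelZ is active.
No repressor is bound and VelZ is active, so *dulS* is transcribed.
→ *dulS* is ON in B.

both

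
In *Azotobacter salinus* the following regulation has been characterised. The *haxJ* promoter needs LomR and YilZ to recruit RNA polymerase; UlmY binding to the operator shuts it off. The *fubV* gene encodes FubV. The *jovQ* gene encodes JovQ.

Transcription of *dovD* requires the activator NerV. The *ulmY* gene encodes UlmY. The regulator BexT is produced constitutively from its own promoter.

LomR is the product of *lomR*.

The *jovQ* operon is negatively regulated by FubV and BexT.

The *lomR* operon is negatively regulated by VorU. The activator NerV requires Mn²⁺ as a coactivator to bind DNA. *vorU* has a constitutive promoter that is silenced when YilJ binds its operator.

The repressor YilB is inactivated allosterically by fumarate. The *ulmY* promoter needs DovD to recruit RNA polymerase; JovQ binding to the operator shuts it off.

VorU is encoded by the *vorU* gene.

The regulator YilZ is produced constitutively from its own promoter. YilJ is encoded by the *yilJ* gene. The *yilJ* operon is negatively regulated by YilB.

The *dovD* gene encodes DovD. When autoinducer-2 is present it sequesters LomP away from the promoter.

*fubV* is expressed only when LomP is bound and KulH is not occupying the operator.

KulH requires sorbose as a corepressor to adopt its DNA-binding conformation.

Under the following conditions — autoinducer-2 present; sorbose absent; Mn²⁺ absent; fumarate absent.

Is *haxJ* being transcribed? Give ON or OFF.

Fumarate is absent, so YilB is active.
With repressor YilB bound, *yilJ* is not transcribed.
So YilJ is not produced.
With no repressor bound, *vorU* is transcribed.
So VorU is produced and active.
With repressor VorU bound, *lomR* is not transcribed.
So LomR is not produced.
YilZ is produced constitutively and is active.
Mn²⁺ is absent, so NerV is inactive.
Required activator NerV is absent, so *dovD* is not transcribed.
So DovD is not produced.
Autoinducer-2 is present, so LomP is inactive.
Sorbose is absent, so KulH is inactive.
Required activator LomP is absent, so *fubV* is not transcribed.
So FubV is not produced.
BexT is produced constitutively and is active.
With repressor BexT bound, *jovQ* is not transcribed.
So JovQ is not produced.
Required activator DovD is absent, so *ulmY* is not transcribed.
So UlmY is not produced.
Required activator LomR is absent, so *haxJ* is not transcribed.

OFF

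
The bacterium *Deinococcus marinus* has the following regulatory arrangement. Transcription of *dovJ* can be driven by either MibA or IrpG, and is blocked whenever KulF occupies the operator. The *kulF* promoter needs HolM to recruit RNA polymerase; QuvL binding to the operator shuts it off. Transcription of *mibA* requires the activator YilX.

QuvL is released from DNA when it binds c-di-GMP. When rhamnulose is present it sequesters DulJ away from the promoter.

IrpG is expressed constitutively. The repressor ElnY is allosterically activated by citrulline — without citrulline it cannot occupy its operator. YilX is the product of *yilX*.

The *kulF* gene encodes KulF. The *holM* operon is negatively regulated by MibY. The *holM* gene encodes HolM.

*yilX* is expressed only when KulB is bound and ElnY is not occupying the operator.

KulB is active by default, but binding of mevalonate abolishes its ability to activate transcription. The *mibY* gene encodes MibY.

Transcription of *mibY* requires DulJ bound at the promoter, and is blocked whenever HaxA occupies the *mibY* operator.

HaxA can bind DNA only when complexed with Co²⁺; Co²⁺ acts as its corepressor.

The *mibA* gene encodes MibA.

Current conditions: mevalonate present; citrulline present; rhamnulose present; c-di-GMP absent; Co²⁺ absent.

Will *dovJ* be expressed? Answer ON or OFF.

ON

Mevalonate is present, so KulB is inactive.
Citrulline is present, so ElnY is active.
With repressor ElnY bound, *yilX* is not transcribed.
So YilX is not produced.
Required activator YilX is absent, so *mibA* is not transcribed.
So MibA is not produced.
Rhamnulose is present, so DulJ is inactive.
Co²⁺ is absent, so HaxA is inactive.
Required activator DulJ is absent, so *mibY* is not transcribed.
So MibY is not produced.
With no repressor bound, *holM* is transcribed.
So HolM is produced and active.
c-di-GMP is absent, so QuvL is active.
With repressor QuvL bound, *kulF* is not transcribed.
So KulF is not produced.
IrpG is produced constitutively and is active.
Activator IrpG is present, so *dovJ* is transcribed.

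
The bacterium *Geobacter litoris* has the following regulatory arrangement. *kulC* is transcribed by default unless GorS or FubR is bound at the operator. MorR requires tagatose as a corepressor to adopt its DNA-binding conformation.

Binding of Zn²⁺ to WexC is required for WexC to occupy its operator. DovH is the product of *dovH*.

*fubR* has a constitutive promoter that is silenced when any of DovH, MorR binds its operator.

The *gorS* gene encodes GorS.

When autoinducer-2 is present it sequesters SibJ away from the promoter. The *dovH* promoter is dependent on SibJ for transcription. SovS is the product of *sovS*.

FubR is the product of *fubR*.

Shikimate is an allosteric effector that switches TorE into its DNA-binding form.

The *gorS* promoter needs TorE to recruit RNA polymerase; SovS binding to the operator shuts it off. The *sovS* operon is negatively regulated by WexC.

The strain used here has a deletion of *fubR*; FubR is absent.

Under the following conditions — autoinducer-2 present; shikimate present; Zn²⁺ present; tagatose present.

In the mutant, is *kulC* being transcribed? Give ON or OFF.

Zn²⁺ is present, so WexC is active.
With repressor WexC bound, *sovS* is not transcribed.
So SovS is not produced.
Shikimate is present, so TorE is active.
No repressor is bound and TorE is active, so *gorS* is transcribed.
So GorS is produced and active.
FubR is non-functional in this strain, so it has no effect.
With repressor GorS bound, *kulC* is not transcribed.

OFF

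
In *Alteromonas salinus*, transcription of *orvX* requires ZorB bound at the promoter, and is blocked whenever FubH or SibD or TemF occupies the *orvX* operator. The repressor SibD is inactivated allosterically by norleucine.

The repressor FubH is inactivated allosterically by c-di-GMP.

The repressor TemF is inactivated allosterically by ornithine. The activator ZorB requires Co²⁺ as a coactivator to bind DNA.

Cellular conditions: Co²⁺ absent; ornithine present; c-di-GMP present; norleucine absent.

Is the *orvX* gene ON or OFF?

OFF

c-di-GMP is present, so FubH is inactive.
Norleucine is absent, so SibD is active.
Co²⁺ is absent, so ZorB is inactive.
Ornithine is present, so TemF is inactive.
With repressor SibD bound, *orvX* is not transcribed.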